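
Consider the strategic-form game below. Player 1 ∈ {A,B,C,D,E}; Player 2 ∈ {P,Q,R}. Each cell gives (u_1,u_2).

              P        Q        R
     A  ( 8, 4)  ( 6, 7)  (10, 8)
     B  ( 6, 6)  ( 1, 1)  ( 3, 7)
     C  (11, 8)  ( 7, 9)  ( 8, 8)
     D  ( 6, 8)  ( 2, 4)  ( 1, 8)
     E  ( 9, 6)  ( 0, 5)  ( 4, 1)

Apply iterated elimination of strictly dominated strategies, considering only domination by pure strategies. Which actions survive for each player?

IESDS → P1:{A,C} P2:{Q,R}

P1 drop B (A beats it: P:8>6 Q:6>1 R:10>3)
P1 drop D (A beats it: P:8>6 Q:6>2 R:10>1)
P1 drop E (C beats it: P:11>9 Q:7>0 R:8>4)
P2 drop P (Q beats it: A:7>4 C:9>8)
P1→{A,C} P2→{Q,R}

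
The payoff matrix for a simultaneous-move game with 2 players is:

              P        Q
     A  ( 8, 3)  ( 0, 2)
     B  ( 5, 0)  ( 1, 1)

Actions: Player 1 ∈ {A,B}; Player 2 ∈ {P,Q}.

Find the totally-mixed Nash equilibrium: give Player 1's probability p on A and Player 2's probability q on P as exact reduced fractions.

P1 indiff ⇒ q·8+(1-q)·0 = q·5+(1-q)·1 ⇒ q(3) = (1-q)(1) ⇒ q = 1/4
P2 indiff ⇒ p·3+(1-p)·0 = p·2+(1-p)·1 ⇒ p(1) = (1-p)(1) ⇒ p = 1/2

P1 mixes 1/2 on A; P2 mixes 1/4 on P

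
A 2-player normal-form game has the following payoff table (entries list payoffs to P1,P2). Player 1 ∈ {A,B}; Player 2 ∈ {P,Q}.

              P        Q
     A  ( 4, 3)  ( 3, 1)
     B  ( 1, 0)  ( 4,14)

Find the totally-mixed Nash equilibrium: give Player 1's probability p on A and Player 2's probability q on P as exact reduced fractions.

P1 indiff ⇒ q·4+(1-q)·3 = q·1+(1-q)·4 ⇒ q(3) = (1-q)(1) ⇒ q = 1/4
P2 indiff ⇒ p·3+(1-p)·0 = p·1+(1-p)·14 ⇒ p(2) = (1-p)(14) ⇒ p = 7/8

(p,q) = (7/8, 1/4)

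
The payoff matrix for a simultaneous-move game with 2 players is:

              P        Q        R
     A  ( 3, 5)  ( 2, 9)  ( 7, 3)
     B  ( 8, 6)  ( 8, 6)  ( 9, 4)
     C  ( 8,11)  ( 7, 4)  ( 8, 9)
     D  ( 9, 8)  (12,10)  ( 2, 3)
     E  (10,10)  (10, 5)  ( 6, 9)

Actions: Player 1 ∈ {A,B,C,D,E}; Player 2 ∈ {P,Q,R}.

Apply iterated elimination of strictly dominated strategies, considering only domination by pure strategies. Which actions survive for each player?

Remaining: P1:{D,E} P2:{P,Q}

P1 drop A (B beats it: P:8>3 Q:8>2 R:9>7)
P2 drop R (P beats it: B:6>4 C:11>9 D:8>3 E:10>9)
P1 drop B (D beats it: P:9>8 Q:12>8)
P1 drop C (D beats it: P:9>8 Q:12>7)
P1→{D,E} P2→{P,Q}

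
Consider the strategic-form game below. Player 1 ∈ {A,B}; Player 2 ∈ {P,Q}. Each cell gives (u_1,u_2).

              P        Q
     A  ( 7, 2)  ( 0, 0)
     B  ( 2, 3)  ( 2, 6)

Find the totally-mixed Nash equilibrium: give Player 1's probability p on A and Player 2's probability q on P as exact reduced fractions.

p=3/5, q=2/7

P1 indiff ⇒ q·7+(1-q)·0 = q·2+(1-q)·2 ⇒ q(5) = (1-q)(2) ⇒ q = 2/7
P2 indiff ⇒ p·2+(1-p)·3 = p·0+(1-p)·6 ⇒ p(2) = (1-p)(3) ⇒ p = 3/5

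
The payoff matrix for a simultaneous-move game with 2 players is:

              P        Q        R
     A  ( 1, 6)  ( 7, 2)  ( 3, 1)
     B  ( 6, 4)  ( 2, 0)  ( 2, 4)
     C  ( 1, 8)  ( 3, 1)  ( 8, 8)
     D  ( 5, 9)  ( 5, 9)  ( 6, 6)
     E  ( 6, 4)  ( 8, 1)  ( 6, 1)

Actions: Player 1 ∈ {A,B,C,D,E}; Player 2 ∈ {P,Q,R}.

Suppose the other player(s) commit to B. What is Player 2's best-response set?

argmax u_2 = {P,R}

u_2(P vs B) = 4
u_2(Q vs B) = 0
u_2(R vs B) = 4
max payoff 4 at {P,R}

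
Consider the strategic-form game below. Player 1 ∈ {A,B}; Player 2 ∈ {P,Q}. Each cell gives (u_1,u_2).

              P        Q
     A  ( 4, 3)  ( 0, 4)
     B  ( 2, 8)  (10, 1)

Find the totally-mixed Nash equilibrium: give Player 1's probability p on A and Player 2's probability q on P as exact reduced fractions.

(p,q) = (7/8, 5/6)

P1 indiff ⇒ q·4+(1-q)·0 = q·2+(1-q)·10 ⇒ q(2) = (1-q)(10) ⇒ q = 5/6
P2 indiff ⇒ p·3+(1-p)·8 = p·4+(1-p)·1 ⇒ p(-1) = (1-p)(-7) ⇒ p = 7/8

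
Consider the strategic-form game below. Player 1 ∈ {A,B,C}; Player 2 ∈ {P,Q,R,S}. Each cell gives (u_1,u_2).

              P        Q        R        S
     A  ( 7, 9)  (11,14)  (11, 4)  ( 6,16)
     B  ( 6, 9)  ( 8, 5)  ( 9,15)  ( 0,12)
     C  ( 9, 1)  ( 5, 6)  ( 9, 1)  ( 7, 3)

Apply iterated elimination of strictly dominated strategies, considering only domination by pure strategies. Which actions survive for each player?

Survivors P1:{A,C} P2:{Q,S}

P1 drop B (A beats it: P:7>6 Q:11>8 R:11>9 S:6>0)
P2 drop P (Q beats it: A:14>9 C:6>1)
P2 drop R (Q beats it: A:14>4 C:6>1)
P1→{A,C} P2→{Q,S}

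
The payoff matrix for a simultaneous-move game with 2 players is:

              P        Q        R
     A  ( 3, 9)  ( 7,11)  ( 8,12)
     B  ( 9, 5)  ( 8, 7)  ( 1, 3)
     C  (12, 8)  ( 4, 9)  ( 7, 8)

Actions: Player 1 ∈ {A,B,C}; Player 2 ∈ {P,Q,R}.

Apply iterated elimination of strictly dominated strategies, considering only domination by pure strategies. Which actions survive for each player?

Remaining: P1:{A,B} P2:{Q,R}

P2 drop P (Q beats it: A:11>9 B:7>5 C:9>8)
P1 drop C (A beats it: Q:7>4 R:8>7)
P1→{A,B} P2→{Q,R}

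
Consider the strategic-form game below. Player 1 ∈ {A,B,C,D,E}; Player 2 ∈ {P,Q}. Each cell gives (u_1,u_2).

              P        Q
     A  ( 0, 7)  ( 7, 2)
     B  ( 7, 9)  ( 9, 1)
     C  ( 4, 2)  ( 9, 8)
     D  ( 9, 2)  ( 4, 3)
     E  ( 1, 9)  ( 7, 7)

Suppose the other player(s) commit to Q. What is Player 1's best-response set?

P1 best: {B,C}

u_1(A vs Q) = 7
u_1(B vs Q) = 9
u_1(C vs Q) = 9
u_1(D vs Q) = 4
u_1(E vs Q) = 7
max payoff 9 at {B,C}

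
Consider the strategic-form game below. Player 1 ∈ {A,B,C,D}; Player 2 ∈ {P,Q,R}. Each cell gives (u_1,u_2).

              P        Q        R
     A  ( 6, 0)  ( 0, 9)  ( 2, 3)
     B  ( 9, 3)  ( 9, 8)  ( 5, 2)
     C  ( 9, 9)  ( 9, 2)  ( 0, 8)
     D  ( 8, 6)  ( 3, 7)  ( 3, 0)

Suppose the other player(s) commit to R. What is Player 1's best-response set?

u_1(A vs R) = 2
u_1(B vs R) = 5
u_1(C vs R) = 0
u_1(D vs R) = 3
max payoff 5 at {B}

argmax u_1 = {B}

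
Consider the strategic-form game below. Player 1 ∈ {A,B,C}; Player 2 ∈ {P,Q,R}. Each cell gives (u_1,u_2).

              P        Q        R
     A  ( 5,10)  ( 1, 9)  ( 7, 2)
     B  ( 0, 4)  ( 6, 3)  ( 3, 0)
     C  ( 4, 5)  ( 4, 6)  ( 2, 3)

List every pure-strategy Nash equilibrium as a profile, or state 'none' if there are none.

NE set: (A,P)

(A,P): NE
(A,Q): not NE [P1→B gives 6>1; P2→P gives 10>9]
(A,R): not NE [P2→P gives 10>2]
(B,P): not NE [P1→A gives 5>0]
(B,Q): not NE [P2→P gives 4>3]
(B,R): not NE [P1→A gives 7>3; P2→P gives 4>0]
(C,P): not NE [P1→A gives 5>4; P2→Q gives 6>5]
(C,Q): not NE [P1→B gives 6>4]
(C,R): not NE [P1→A gives 7>2; P2→Q gives 6>3]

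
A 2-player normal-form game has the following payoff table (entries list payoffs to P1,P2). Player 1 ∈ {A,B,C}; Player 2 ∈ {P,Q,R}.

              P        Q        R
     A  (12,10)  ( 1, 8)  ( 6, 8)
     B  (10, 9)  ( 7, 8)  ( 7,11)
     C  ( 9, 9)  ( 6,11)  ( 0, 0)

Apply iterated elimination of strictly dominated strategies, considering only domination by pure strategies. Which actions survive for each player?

P1 drop C (B beats it: P:10>9 Q:7>6 R:7>0)
P2 drop Q (P beats it: A:10>8 B:9>8)
P1→{A,B} P2→{P,R}

IESDS → P1:{A,B} P2:{P,R}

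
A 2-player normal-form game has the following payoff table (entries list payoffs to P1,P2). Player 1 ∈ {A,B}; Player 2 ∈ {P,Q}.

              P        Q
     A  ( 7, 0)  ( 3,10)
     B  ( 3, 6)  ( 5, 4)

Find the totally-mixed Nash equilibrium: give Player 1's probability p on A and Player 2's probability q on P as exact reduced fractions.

(p,q) = (1/6, 1/3)

P1 indiff ⇒ q·7+(1-q)·3 = q·3+(1-q)·5 ⇒ q(4) = (1-q)(2) ⇒ q = 1/3
P2 indiff ⇒ p·0+(1-p)·6 = p·10+(1-p)·4 ⇒ p(-10) = (1-p)(-2) ⇒ p = 1/6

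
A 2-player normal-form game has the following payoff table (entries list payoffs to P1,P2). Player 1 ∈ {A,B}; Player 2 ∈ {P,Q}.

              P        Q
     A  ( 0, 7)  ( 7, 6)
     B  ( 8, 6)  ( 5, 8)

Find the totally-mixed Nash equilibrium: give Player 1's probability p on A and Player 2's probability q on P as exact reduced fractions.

p=2/3, q=1/5

P1 indiff ⇒ q·0+(1-q)·7 = q·8+(1-q)·5 ⇒ q(-8) = (1-q)(-2) ⇒ q = 1/5
P2 indiff ⇒ p·7+(1-p)·6 = p·6+(1-p)·8 ⇒ p(1) = (1-p)(2) ⇒ p = 2/3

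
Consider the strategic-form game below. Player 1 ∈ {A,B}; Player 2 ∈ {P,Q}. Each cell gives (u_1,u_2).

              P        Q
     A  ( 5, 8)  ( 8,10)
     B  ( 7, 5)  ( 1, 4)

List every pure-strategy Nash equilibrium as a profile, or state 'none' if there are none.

NE set: (A,Q), (B,P)

(A,P): not NE [P1→B gives 7>5; P2→Q gives 10>8]
(A,Q): NE
(B,P): NE
(B,Q): not NE [P1→A gives 8>1; P2→P gives 5>4]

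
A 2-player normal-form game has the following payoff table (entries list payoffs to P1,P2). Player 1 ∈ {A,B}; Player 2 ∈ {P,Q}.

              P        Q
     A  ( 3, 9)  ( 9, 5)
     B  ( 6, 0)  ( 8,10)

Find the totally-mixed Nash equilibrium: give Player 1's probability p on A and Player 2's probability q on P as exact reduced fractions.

P1 indiff ⇒ q·3+(1-q)·9 = q·6+(1-q)·8 ⇒ q(-3) = (1-q)(-1) ⇒ q = 1/4
P2 indiff ⇒ p·9+(1-p)·0 = p·5+(1-p)·10 ⇒ p(4) = (1-p)(10) ⇒ p = 5/7

p=5/7, q=1/4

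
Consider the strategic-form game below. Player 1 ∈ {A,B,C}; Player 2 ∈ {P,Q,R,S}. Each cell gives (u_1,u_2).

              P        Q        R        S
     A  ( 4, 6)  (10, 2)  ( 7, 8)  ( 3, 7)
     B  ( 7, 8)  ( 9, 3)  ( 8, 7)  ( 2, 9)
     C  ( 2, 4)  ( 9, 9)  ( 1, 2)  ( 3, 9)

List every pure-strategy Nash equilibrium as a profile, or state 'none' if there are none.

(A,P): not NE [P1→B gives 7>4; P2→R gives 8>6]
(A,Q): not NE [P2→R gives 8>2]
(A,R): not NE [P1→B gives 8>7]
(A,S): not NE [P2→R gives 8>7]
(B,P): not NE [P2→S gives 9>8]
(B,Q): not NE [P1→A gives 10>9; P2→S gives 9>3]
(B,R): not NE [P2→S gives 9>7]
(B,S): not NE [P1→C gives 3>2]
(C,P): not NE [P1→B gives 7>2; P2→S gives 9>4]
(C,Q): not NE [P1→A gives 10>9]
(C,R): not NE [P1→B gives 8>1; P2→S gives 9>2]
(C,S): NE

PSNE = {(C,S)}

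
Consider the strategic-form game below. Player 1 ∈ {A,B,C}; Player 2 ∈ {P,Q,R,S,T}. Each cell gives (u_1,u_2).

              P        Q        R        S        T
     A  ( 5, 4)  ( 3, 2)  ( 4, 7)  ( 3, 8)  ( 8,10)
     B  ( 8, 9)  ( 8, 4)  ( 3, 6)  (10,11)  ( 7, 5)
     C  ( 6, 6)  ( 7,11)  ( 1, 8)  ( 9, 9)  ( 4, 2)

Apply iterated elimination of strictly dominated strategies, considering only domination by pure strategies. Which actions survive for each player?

P1 drop C (B beats it: P:8>6 Q:8>7 R:3>1 S:10>9 T:7>4)
P2 drop P (S beats it: A:8>4 B:11>9)
P2 drop Q (R beats it: A:7>2 B:6>4)
P2 drop R (S beats it: A:8>7 B:11>6)
P1→{A,B} P2→{S,T}

Remaining: P1:{A,B} P2:{S,T}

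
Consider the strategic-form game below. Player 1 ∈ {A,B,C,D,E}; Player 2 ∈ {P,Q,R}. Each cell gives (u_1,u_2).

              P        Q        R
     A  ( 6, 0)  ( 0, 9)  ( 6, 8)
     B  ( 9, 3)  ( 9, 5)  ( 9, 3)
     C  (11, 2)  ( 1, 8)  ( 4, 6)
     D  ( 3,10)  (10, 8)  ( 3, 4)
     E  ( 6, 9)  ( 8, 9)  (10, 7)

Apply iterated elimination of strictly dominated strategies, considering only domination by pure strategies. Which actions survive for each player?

IESDS → P1:{B,C,D} P2:{P,Q}

P1 drop A (B beats it: P:9>6 Q:9>0 R:9>6)
P2 drop R (Q beats it: B:5>3 C:8>6 D:8>4 E:9>7)
P1 drop E (B beats it: P:9>6 Q:9>8)
P1→{B,C,D} P2→{P,Q}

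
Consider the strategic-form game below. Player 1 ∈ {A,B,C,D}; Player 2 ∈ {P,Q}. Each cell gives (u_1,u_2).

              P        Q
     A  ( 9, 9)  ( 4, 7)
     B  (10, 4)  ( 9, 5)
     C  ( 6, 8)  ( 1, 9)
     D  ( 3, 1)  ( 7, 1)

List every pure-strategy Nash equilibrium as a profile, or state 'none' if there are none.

Nash profiles: (B,Q)

(A,P): not NE [P1→B gives 10>9]
(A,Q): not NE [P1→B gives 9>4; P2→P gives 9>7]
(B,P): not NE [P2→Q gives 5>4]
(B,Q): NE
(C,P): not NE [P1→B gives 10>6; P2→Q gives 9>8]
(C,Q): not NE [P1→B gives 9>1]
(D,P): not NE [P1→B gives 10>3]
(D,Q): not NE [P1→B gives 9>7]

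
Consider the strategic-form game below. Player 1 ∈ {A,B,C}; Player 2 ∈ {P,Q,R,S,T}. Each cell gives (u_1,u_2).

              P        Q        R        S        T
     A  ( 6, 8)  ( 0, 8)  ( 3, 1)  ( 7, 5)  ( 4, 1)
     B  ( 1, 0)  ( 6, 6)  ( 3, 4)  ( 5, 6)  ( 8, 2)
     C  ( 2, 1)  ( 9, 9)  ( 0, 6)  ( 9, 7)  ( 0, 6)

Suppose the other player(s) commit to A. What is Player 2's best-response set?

u_2(P vs A) = 8
u_2(Q vs A) = 8
u_2(R vs A) = 1
u_2(S vs A) = 5
u_2(T vs A) = 1
max payoff 8 at {P,Q}

P2 best: {P,Q}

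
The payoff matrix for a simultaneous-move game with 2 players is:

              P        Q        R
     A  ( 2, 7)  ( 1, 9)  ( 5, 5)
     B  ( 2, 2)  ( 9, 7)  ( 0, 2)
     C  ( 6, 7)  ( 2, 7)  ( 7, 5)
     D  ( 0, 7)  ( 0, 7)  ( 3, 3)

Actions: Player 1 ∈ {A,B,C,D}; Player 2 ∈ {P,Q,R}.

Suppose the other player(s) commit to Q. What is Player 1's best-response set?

u_1(A vs Q) = 1
u_1(B vs Q) = 9
u_1(C vs Q) = 2
u_1(D vs Q) = 0
max payoff 9 at {B}

BR_1 = {B}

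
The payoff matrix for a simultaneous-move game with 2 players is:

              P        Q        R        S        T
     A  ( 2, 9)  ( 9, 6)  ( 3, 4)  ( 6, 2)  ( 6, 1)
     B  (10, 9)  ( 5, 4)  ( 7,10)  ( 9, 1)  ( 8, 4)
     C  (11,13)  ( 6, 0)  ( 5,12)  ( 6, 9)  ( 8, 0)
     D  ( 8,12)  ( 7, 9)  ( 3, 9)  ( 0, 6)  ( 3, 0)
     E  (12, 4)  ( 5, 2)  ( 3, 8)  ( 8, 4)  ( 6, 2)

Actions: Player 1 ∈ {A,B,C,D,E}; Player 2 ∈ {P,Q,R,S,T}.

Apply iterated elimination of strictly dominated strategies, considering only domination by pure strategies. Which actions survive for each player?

P2 drop Q (P beats it: A:9>6 B:9>4 C:13>0 D:12>9 E:4>2)
P1 drop A (B beats it: P:10>2 R:7>3 S:9>6 T:8>6)
P1 drop D (B beats it: P:10>8 R:7>3 S:9>0 T:8>3)
P2 drop S (R beats it: B:10>1 C:12>9 E:8>4)
P2 drop T (P beats it: B:9>4 C:13>0 E:4>2)
P1→{B,C,E} P2→{P,R}

IESDS → P1:{B,C,E} P2:{P,R}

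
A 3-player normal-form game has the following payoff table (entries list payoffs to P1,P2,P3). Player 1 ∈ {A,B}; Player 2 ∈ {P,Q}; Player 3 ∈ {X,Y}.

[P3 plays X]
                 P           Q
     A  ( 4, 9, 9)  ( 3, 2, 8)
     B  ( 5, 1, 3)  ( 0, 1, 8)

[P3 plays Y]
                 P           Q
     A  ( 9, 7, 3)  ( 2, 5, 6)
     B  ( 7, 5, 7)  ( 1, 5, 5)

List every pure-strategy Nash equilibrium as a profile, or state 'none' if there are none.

PSNE: ∅

(A,P,X): not NE [P1→B gives 5>4]
(A,P,Y): not NE [P3→X gives 9>3]
(A,Q,X): not NE [P2→P gives 9>2]
(A,Q,Y): not NE [P2→P gives 7>5; P3→X gives 8>6]
(B,P,X): not NE [P3→Y gives 7>3]
(B,P,Y): not NE [P1→A gives 9>7]
(B,Q,X): not NE [P1→A gives 3>0]
(B,Q,Y): not NE [P1→A gives 2>1; P3→X gives 8>5]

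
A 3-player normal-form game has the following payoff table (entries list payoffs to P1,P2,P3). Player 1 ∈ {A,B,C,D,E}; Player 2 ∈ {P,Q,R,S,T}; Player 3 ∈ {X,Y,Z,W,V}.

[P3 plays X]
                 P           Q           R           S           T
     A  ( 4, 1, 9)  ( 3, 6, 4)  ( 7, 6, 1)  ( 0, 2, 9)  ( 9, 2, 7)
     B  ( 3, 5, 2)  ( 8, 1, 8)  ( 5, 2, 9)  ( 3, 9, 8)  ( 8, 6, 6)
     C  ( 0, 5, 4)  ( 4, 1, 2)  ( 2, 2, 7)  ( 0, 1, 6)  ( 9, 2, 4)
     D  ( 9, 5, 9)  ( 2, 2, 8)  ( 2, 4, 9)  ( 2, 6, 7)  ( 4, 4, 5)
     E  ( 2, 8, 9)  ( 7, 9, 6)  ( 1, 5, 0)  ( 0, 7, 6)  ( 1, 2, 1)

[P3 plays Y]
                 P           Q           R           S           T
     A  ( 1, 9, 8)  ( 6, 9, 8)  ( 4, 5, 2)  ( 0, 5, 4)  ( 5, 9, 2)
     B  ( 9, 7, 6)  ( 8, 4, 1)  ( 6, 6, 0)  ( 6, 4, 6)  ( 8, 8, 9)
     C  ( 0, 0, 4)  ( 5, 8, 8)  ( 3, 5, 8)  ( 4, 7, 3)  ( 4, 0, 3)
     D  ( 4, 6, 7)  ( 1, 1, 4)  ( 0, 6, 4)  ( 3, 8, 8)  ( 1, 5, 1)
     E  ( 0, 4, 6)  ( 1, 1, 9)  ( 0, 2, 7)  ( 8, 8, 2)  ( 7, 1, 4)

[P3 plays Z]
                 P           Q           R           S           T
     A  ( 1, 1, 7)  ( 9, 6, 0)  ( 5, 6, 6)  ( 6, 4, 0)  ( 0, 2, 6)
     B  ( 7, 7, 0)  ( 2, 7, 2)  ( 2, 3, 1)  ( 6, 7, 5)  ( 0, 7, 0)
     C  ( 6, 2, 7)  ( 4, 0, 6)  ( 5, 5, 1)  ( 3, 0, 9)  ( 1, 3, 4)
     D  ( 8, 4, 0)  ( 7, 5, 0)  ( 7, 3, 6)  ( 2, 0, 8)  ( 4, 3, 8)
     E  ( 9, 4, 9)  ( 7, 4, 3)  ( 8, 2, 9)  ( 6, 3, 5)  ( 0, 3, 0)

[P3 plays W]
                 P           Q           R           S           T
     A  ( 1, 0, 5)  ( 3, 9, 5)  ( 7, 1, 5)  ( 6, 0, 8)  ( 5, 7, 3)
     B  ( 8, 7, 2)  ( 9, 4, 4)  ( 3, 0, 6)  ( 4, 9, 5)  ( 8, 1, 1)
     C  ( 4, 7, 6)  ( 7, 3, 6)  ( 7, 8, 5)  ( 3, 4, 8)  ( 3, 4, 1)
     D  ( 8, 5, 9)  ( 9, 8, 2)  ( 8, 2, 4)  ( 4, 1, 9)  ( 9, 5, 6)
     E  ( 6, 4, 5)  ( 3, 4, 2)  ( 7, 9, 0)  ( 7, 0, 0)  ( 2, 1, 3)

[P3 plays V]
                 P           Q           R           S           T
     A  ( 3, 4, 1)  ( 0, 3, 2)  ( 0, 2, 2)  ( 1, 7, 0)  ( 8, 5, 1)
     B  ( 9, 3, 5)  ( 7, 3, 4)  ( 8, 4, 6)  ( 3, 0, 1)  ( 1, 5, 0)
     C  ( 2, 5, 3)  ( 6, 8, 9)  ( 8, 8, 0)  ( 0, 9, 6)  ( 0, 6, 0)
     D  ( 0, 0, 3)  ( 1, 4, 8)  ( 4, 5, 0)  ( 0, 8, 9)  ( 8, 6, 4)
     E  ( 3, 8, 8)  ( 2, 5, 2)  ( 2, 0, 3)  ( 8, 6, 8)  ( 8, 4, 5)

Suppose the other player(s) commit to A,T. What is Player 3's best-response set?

u_3(X vs A,T) = 7
u_3(Y vs A,T) = 2
u_3(Z vs A,T) = 6
u_3(W vs A,T) = 3
u_3(V vs A,T) = 1
max payoff 7 at {X}

P3 best: {X}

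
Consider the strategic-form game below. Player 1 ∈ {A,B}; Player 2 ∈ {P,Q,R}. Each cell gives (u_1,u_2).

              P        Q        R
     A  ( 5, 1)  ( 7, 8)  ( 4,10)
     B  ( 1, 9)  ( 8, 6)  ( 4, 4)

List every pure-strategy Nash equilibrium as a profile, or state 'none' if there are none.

Nash profiles: (A,R)

(A,P): not NE [P2→R gives 10>1]
(A,Q): not NE [P1→B gives 8>7; P2→R gives 10>8]
(A,R): NE
(B,P): not NE [P1→A gives 5>1]
(B,Q): not NE [P2→P gives 9>6]
(B,R): not NE [P2→P gives 9>4]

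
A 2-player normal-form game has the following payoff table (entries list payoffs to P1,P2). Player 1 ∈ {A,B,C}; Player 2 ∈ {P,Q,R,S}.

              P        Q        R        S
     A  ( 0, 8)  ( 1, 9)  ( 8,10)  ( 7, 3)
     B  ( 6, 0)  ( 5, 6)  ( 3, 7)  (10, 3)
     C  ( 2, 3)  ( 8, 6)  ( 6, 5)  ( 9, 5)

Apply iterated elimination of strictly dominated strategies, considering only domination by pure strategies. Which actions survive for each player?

Survivors P1:{A,C} P2:{Q,R}

P2 drop P (Q beats it: A:9>8 B:6>0 C:6>3)
P2 drop S (Q beats it: A:9>3 B:6>3 C:6>5)
P1 drop B (C beats it: Q:8>5 R:6>3)
P1→{A,C} P2→{Q,R}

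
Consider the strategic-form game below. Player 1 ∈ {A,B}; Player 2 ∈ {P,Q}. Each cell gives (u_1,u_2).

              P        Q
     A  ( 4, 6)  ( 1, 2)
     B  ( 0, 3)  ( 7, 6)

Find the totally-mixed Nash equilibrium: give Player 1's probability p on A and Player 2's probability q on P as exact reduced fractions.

P1 indiff ⇒ q·4+(1-q)·1 = q·0+(1-q)·7 ⇒ q(4) = (1-q)(6) ⇒ q = 3/5
P2 indiff ⇒ p·6+(1-p)·3 = p·2+(1-p)·6 ⇒ p(4) = (1-p)(3) ⇒ p = 3/7

p=3/7, q=3/5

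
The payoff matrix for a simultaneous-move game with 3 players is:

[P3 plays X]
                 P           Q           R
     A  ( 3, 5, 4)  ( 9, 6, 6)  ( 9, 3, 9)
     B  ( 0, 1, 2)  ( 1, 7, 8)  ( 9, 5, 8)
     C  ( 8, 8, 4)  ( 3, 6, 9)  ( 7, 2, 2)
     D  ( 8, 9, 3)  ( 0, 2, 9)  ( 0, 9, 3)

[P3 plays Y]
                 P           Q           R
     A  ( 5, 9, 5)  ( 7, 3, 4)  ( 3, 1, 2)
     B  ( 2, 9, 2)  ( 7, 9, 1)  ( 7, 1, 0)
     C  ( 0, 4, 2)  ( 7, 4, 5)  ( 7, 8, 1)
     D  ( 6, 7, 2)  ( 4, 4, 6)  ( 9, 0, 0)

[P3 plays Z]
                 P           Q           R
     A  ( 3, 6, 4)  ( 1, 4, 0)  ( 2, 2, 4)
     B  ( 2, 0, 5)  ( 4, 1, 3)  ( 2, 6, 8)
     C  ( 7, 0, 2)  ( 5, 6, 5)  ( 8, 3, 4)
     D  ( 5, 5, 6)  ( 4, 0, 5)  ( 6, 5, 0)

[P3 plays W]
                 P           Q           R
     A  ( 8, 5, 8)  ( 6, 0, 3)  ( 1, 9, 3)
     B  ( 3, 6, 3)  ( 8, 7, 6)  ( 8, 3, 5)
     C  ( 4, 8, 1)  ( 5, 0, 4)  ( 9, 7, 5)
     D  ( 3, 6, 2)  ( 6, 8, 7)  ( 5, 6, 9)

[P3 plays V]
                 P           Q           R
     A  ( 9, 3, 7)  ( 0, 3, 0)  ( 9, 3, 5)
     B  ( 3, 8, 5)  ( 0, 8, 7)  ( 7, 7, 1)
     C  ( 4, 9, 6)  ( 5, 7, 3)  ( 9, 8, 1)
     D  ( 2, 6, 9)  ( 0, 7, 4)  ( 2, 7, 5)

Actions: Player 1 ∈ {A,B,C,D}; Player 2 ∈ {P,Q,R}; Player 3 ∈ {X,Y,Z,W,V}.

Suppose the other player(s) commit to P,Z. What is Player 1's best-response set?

P1 best: {C}

u_1(A vs P,Z) = 3
u_1(B vs P,Z) = 2
u_1(C vs P,Z) = 7
u_1(D vs P,Z) = 5
max payoff 7 at {C}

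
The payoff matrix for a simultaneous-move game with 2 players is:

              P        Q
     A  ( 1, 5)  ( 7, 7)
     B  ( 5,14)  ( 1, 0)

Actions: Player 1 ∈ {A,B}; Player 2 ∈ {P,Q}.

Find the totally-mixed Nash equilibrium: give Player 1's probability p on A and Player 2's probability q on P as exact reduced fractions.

(p,q) = (7/8, 3/5)

P1 indiff ⇒ q·1+(1-q)·7 = q·5+(1-q)·1 ⇒ q(-4) = (1-q)(-6) ⇒ q = 3/5
P2 indiff ⇒ p·5+(1-p)·14 = p·7+(1-p)·0 ⇒ p(-2) = (1-p)(-14) ⇒ p = 7/8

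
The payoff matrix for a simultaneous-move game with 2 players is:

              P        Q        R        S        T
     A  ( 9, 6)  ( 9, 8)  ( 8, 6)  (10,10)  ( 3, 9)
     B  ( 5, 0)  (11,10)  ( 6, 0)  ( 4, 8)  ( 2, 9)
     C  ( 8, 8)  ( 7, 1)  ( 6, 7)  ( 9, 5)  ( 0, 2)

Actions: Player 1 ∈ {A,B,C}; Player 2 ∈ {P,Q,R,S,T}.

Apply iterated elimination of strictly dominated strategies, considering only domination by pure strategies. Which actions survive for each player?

P1 drop C (A beats it: P:9>8 Q:9>7 R:8>6 S:10>9 T:3>0)
P2 drop P (Q beats it: A:8>6 B:10>0)
P2 drop R (Q beats it: A:8>6 B:10>0)
P1→{A,B} P2→{Q,S,T}

IESDS → P1:{A,B} P2:{Q,S,T}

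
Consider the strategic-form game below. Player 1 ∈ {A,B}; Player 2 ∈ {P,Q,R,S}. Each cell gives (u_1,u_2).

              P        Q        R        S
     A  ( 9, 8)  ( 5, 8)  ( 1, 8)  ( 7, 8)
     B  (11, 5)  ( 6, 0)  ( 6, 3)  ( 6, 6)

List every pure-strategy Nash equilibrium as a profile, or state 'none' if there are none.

(A,P): not NE [P1→B gives 11>9]
(A,Q): not NE [P1→B gives 6>5]
(A,R): not NE [P1→B gives 6>1]
(A,S): NE
(B,P): not NE [P2→S gives 6>5]
(B,Q): not NE [P2→S gives 6>0]
(B,R): not NE [P2→S gives 6>3]
(B,S): not NE [P1→A gives 7>6]

NE set: (A,S)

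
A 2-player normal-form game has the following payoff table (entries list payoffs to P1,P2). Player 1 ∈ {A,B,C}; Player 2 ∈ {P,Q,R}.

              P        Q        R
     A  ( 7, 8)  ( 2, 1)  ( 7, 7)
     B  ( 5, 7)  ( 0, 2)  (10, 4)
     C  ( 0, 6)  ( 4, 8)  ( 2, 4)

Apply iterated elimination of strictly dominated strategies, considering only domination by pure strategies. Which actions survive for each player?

P2 drop R (P beats it: A:8>7 B:7>4 C:6>4)
P1 drop B (A beats it: P:7>5 Q:2>0)
P1→{A,C} P2→{P,Q}

IESDS → P1:{A,C} P2:{P,Q}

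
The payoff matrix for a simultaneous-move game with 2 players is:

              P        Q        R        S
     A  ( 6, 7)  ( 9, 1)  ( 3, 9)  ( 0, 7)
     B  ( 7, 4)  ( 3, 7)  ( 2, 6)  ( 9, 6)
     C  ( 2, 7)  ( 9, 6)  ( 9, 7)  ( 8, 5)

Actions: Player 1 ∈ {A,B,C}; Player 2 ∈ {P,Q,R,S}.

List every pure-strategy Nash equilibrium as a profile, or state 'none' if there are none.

(A,P): not NE [P1→B gives 7>6; P2→R gives 9>7]
(A,Q): not NE [P2→R gives 9>1]
(A,R): not NE [P1→C gives 9>3]
(A,S): not NE [P1→B gives 9>0; P2→R gives 9>7]
(B,P): not NE [P2→Q gives 7>4]
(B,Q): not NE [P1→C gives 9>3]
(B,R): not NE [P1→C gives 9>2; P2→Q gives 7>6]
(B,S): not NE [P2→Q gives 7>6]
(C,P): not NE [P1→B gives 7>2]
(C,Q): not NE [P2→R gives 7>6]
(C,R): NE
(C,S): not NE [P1→B gives 9>8; P2→R gives 7>5]

PSNE = {(C,R)}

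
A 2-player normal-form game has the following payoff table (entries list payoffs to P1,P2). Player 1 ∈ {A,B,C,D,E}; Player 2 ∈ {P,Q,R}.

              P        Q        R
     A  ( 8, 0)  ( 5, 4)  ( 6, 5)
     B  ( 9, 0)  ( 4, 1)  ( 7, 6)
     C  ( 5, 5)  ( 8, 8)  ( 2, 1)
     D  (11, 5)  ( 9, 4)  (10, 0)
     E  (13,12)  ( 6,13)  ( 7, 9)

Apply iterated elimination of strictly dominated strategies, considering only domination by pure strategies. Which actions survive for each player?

P1 drop A (D beats it: P:11>8 Q:9>5 R:10>6)
P1 drop B (D beats it: P:11>9 Q:9>4 R:10>7)
P1 drop C (D beats it: P:11>5 Q:9>8 R:10>2)
P2 drop R (P beats it: D:5>0 E:12>9)
P1→{D,E} P2→{P,Q}

IESDS → P1:{D,E} P2:{P,Q}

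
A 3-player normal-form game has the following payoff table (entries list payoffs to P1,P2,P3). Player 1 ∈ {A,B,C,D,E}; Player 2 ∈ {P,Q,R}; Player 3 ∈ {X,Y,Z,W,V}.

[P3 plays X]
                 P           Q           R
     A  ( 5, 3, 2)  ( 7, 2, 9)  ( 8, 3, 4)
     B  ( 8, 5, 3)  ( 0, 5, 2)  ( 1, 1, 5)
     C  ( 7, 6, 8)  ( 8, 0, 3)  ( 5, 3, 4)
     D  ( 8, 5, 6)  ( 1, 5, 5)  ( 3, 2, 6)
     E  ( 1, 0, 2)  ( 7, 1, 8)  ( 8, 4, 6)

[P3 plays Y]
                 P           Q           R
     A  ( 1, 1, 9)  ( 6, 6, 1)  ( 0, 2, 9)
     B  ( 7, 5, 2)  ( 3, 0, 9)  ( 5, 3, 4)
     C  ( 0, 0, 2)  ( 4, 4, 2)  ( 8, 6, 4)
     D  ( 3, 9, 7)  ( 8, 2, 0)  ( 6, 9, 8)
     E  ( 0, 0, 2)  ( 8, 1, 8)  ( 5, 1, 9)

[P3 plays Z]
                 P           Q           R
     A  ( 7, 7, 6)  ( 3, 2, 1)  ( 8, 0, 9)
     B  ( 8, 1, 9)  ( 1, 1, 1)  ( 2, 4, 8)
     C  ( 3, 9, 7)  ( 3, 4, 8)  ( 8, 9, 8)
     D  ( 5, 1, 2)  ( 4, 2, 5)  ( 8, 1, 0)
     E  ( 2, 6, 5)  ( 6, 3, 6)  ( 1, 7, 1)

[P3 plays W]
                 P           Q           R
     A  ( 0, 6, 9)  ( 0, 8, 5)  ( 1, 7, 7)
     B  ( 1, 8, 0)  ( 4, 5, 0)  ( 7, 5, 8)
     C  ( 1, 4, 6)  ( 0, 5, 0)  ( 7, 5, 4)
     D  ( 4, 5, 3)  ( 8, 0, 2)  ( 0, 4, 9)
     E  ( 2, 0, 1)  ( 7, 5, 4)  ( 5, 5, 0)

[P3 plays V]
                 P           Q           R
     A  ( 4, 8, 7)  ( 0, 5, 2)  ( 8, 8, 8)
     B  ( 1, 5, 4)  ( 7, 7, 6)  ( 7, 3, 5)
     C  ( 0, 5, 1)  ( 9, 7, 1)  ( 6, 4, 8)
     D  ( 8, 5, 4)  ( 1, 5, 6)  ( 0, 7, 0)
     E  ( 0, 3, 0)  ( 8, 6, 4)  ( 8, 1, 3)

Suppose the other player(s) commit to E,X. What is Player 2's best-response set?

argmax u_2 = {R}

u_2(P vs E,X) = 0
u_2(Q vs E,X) = 1
u_2(R vs E,X) = 4
max payoff 4 at {R}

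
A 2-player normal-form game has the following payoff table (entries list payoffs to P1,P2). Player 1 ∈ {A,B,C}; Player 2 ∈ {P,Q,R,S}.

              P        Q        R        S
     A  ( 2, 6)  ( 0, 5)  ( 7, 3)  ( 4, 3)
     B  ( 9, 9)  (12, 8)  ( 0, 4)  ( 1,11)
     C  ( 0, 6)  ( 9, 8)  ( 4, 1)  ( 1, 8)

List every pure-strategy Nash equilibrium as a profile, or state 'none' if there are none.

(A,P): not NE [P1→B gives 9>2]
(A,Q): not NE [P1→B gives 12>0; P2→P gives 6>5]
(A,R): not NE [P2→P gives 6>3]
(A,S): not NE [P2→P gives 6>3]
(B,P): not NE [P2→S gives 11>9]
(B,Q): not NE [P2→S gives 11>8]
(B,R): not NE [P1→A gives 7>0; P2→S gives 11>4]
(B,S): not NE [P1→A gives 4>1]
(C,P): not NE [P1→B gives 9>0; P2→S gives 8>6]
(C,Q): not NE [P1→B gives 12>9]
(C,R): not NE [P1→A gives 7>4; P2→S gives 8>1]
(C,S): not NE [P1→A gives 4>1]

No pure NE.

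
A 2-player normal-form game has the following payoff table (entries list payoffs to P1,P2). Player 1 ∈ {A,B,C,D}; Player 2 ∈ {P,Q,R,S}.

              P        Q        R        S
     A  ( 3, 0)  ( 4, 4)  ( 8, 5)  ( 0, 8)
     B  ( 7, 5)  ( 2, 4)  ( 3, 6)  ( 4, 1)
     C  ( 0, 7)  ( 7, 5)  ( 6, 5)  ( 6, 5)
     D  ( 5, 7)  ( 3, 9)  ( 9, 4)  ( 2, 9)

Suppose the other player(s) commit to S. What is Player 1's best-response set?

P1 best: {C}

u_1(A vs S) = 0
u_1(B vs S) = 4
u_1(C vs S) = 6
u_1(D vs S) = 2
max payoff 6 at {C}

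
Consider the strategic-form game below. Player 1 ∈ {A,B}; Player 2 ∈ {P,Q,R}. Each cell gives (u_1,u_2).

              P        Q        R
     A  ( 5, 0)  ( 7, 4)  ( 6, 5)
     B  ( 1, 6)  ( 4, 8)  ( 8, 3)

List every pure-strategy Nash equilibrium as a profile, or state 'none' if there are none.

(A,P): not NE [P2→R gives 5>0]
(A,Q): not NE [P2→R gives 5>4]
(A,R): not NE [P1→B gives 8>6]
(B,P): not NE [P1→A gives 5>1; P2→Q gives 8>6]
(B,Q): not NE [P1→A gives 7>4]
(B,R): not NE [P2→Q gives 8>3]

PSNE: ∅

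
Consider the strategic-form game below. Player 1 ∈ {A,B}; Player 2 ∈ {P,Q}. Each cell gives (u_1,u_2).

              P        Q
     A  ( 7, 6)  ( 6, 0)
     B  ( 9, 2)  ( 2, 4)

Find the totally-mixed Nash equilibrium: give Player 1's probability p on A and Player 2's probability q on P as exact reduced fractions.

P1 indiff ⇒ q·7+(1-q)·6 = q·9+(1-q)·2 ⇒ q(-2) = (1-q)(-4) ⇒ q = 2/3
P2 indiff ⇒ p·6+(1-p)·2 = p·0+(1-p)·4 ⇒ p(6) = (1-p)(2) ⇒ p = 1/4

p=1/4, q=2/3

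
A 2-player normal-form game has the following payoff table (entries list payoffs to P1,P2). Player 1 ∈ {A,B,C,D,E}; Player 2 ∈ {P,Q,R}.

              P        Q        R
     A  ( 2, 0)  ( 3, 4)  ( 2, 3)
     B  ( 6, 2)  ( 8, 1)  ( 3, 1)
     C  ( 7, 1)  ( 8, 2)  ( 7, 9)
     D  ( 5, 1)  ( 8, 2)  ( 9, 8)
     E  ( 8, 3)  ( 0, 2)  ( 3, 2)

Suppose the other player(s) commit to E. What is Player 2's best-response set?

argmax u_2 = {P}

u_2(P vs E) = 3
u_2(Q vs E) = 2
u_2(R vs E) = 2
max payoff 3 at {P}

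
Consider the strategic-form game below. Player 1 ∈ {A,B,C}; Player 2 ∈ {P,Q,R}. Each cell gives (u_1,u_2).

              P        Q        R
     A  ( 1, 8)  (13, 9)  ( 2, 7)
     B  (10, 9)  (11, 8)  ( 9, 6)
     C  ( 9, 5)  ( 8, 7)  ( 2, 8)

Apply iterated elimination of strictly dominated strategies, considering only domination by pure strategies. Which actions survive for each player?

P1 drop C (B beats it: P:10>9 Q:11>8 R:9>2)
P2 drop R (P beats it: A:8>7 B:9>6)
P1→{A,B} P2→{P,Q}

Remaining: P1:{A,B} P2:{P,Q}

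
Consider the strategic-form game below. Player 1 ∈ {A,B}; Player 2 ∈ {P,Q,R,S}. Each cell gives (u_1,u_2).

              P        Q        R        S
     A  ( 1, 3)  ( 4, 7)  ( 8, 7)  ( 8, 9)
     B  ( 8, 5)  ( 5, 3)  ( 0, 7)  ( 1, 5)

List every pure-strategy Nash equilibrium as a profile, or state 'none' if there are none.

(A,P): not NE [P1→B gives 8>1; P2→S gives 9>3]
(A,Q): not NE [P1→B gives 5>4; P2→S gives 9>7]
(A,R): not NE [P2→S gives 9>7]
(A,S): NE
(B,P): not NE [P2→R gives 7>5]
(B,Q): not NE [P2→R gives 7>3]
(B,R): not NE [P1→A gives 8>0]
(B,S): not NE [P1→A gives 8>1; P2→R gives 7>5]

PSNE = {(A,S)}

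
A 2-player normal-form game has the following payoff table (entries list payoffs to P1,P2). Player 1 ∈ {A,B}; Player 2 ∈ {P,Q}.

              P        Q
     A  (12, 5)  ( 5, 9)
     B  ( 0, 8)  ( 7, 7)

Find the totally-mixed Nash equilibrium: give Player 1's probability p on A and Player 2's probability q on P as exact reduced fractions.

P1 indiff ⇒ q·12+(1-q)·5 = q·0+(1-q)·7 ⇒ q(12) = (1-q)(2) ⇒ q = 1/7
P2 indiff ⇒ p·5+(1-p)·8 = p·9+(1-p)·7 ⇒ p(-4) = (1-p)(-1) ⇒ p = 1/5

p=1/5, q=1/7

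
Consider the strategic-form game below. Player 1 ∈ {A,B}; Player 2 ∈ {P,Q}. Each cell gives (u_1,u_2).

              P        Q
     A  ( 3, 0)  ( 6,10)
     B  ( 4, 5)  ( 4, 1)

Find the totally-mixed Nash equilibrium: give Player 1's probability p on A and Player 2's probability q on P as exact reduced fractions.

P1 indiff ⇒ q·3+(1-q)·6 = q·4+(1-q)·4 ⇒ q(-1) = (1-q)(-2) ⇒ q = 2/3
P2 indiff ⇒ p·0+(1-p)·5 = p·10+(1-p)·1 ⇒ p(-10) = (1-p)(-4) ⇒ p = 2/7

P1 mixes 2/7 on A; P2 mixes 2/3 on P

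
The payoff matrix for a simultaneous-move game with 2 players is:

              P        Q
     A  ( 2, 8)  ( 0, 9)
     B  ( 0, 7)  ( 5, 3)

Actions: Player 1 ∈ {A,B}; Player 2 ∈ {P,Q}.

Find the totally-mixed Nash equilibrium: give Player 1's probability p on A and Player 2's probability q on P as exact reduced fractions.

(p,q) = (4/5, 5/7)

P1 indiff ⇒ q·2+(1-q)·0 = q·0+(1-q)·5 ⇒ q(2) = (1-q)(5) ⇒ q = 5/7
P2 indiff ⇒ p·8+(1-p)·7 = p·9+(1-p)·3 ⇒ p(-1) = (1-p)(-4) ⇒ p = 4/5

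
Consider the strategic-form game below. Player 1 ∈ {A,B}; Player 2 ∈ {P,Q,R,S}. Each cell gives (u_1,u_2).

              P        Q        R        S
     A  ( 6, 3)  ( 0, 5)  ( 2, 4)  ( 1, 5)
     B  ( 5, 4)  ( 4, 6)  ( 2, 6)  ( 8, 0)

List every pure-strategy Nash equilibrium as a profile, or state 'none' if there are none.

PSNE = {(B,Q), (B,R)}

(A,P): not NE [P2→S gives 5>3]
(A,Q): not NE [P1→B gives 4>0]
(A,R): not NE [P2→S gives 5>4]
(A,S): not NE [P1→B gives 8>1]
(B,P): not NE [P1→A gives 6>5; P2→R gives 6>4]
(B,Q): NE
(B,R): NE
(B,S): not NE [P2→R gives 6>0]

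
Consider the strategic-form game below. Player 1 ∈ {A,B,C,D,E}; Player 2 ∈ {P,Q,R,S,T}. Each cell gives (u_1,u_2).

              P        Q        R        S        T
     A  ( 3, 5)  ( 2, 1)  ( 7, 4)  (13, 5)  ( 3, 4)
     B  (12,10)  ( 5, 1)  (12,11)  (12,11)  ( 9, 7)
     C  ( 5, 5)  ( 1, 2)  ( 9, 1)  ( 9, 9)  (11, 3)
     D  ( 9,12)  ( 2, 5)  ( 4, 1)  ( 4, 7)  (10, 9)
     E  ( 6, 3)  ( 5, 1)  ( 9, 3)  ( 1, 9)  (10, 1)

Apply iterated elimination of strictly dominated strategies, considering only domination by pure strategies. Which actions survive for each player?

Remaining: P1:{A,B} P2:{P,R,S}

P2 drop Q (P beats it: A:5>1 B:10>1 C:5>2 D:12>5 E:3>1)
P2 drop T (P beats it: A:5>4 B:10>7 C:5>3 D:12>9 E:3>1)
P1 drop C (B beats it: P:12>5 R:12>9 S:12>9)
P1 drop D (B beats it: P:12>9 R:12>4 S:12>4)
P1 drop E (B beats it: P:12>6 R:12>9 S:12>1)
P1→{A,B} P2→{P,R,S}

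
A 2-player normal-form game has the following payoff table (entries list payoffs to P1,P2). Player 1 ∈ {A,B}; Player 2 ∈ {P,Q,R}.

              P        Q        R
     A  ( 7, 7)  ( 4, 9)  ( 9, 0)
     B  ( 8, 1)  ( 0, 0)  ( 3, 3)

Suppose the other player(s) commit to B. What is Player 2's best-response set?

u_2(P vs B) = 1
u_2(Q vs B) = 0
u_2(R vs B) = 3
max payoff 3 at {R}

argmax u_2 = {R}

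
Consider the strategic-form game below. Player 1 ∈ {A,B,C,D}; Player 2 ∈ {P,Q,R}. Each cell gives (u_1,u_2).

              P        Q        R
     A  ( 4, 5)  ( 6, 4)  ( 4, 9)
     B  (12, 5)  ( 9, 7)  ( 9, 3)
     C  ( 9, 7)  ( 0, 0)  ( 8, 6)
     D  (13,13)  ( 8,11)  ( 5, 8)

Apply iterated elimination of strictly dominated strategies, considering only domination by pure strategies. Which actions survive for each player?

Remaining: P1:{B,D} P2:{P,Q}

P1 drop A (B beats it: P:12>4 Q:9>6 R:9>4)
P1 drop C (B beats it: P:12>9 Q:9>0 R:9>8)
P2 drop R (P beats it: B:5>3 D:13>8)
P1→{B,D} P2→{P,Q}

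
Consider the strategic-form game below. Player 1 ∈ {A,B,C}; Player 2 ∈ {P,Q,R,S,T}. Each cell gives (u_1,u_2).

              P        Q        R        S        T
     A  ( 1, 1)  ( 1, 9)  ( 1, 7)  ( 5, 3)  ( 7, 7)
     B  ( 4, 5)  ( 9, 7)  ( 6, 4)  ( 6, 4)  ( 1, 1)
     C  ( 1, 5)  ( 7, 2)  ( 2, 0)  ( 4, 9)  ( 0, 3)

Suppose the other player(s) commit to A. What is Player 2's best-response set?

argmax u_2 = {Q}

u_2(P vs A) = 1
u_2(Q vs A) = 9
u_2(R vs A) = 7
u_2(S vs A) = 3
u_2(T vs A) = 7
max payoff 9 at {Q}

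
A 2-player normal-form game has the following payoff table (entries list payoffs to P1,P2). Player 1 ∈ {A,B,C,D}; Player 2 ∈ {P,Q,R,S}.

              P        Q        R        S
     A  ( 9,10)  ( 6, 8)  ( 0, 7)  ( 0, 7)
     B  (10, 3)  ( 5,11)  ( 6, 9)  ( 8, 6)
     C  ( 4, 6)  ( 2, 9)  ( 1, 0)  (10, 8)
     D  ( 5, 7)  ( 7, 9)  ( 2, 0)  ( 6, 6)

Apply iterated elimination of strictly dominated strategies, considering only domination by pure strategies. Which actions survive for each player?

Survivors P1:{A,B,D} P2:{P,Q}

P2 drop R (Q beats it: A:8>7 B:11>9 C:9>0 D:9>0)
P2 drop S (Q beats it: A:8>7 B:11>6 C:9>8 D:9>6)
P1 drop C (A beats it: P:9>4 Q:6>2)
P1→{A,B,D} P2→{P,Q}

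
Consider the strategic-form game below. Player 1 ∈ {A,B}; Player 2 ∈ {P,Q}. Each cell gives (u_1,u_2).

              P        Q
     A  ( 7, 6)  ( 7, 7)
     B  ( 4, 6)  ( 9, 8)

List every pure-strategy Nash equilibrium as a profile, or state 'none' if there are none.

(A,P): not NE [P2→Q gives 7>6]
(A,Q): not NE [P1→B gives 9>7]
(B,P): not NE [P1→A gives 7>4; P2→Q gives 8>6]
(B,Q): NE

PSNE = {(B,Q)}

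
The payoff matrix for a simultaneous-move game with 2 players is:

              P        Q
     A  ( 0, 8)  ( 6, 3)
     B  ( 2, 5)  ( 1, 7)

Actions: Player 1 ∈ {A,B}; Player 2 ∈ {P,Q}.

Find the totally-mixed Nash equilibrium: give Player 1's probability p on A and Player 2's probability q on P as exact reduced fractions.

P1 indiff ⇒ q·0+(1-q)·6 = q·2+(1-q)·1 ⇒ q(-2) = (1-q)(-5) ⇒ q = 5/7
P2 indiff ⇒ p·8+(1-p)·5 = p·3+(1-p)·7 ⇒ p(5) = (1-p)(2) ⇒ p = 2/7

(p,q) = (2/7, 5/7)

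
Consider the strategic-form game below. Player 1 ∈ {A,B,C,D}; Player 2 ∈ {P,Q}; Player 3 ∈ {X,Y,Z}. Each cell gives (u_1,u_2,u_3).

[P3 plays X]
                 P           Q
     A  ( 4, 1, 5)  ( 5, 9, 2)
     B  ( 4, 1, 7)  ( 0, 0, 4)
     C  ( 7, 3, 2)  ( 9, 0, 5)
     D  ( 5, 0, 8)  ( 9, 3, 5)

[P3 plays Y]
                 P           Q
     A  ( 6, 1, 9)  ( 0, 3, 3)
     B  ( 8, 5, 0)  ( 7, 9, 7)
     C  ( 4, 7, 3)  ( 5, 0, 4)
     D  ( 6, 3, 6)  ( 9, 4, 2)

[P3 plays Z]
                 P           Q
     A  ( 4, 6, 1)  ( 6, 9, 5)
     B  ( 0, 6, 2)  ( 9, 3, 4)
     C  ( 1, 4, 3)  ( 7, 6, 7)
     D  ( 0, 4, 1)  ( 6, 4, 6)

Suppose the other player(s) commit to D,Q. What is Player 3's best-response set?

BR_3 = {Z}

u_3(X vs D,Q) = 5
u_3(Y vs D,Q) = 2
u_3(Z vs D,Q) = 6
max payoff 6 at {Z}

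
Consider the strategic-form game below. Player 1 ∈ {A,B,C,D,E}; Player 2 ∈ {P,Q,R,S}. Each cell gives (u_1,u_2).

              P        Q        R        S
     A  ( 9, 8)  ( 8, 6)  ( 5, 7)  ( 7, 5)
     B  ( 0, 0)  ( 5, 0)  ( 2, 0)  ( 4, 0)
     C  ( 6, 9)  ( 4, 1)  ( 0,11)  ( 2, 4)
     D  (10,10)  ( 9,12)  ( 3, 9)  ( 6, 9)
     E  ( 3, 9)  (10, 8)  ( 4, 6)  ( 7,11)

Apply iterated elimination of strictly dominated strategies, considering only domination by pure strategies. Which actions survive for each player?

P1 drop B (A beats it: P:9>0 Q:8>5 R:5>2 S:7>4)
P1 drop C (A beats it: P:9>6 Q:8>4 R:5>0 S:7>2)
P2 drop R (P beats it: A:8>7 D:10>9 E:9>6)
P1→{A,D,E} P2→{P,Q,S}

Remaining: P1:{A,D,E} P2:{P,Q,S}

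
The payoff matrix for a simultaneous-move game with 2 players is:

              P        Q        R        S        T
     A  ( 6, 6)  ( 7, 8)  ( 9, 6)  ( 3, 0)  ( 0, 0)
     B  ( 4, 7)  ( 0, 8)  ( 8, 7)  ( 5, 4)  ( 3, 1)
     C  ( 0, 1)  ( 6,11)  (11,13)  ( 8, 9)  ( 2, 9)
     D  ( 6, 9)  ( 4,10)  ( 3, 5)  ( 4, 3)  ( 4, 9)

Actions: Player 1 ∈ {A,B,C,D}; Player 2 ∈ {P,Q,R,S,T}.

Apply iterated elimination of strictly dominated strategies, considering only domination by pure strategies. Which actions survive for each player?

P2 drop P (Q beats it: A:8>6 B:8>7 C:11>1 D:10>9)
P2 drop S (Q beats it: A:8>0 B:8>4 C:11>9 D:10>3)
P2 drop T (Q beats it: A:8>0 B:8>1 C:11>9 D:10>9)
P1 drop B (A beats it: Q:7>0 R:9>8)
P1 drop D (A beats it: Q:7>4 R:9>3)
P1→{A,C} P2→{Q,R}

Survivors P1:{A,C} P2:{Q,R}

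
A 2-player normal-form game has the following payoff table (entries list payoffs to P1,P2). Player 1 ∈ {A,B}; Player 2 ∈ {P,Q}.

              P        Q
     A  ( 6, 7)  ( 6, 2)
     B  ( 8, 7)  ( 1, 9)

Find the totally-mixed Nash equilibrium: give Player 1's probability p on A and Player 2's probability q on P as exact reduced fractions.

(p,q) = (2/7, 5/7)

P1 indiff ⇒ q·6+(1-q)·6 = q·8+(1-q)·1 ⇒ q(-2) = (1-q)(-5) ⇒ q = 5/7
P2 indiff ⇒ p·7+(1-p)·7 = p·2+(1-p)·9 ⇒ p(5) = (1-p)(2) ⇒ p = 2/7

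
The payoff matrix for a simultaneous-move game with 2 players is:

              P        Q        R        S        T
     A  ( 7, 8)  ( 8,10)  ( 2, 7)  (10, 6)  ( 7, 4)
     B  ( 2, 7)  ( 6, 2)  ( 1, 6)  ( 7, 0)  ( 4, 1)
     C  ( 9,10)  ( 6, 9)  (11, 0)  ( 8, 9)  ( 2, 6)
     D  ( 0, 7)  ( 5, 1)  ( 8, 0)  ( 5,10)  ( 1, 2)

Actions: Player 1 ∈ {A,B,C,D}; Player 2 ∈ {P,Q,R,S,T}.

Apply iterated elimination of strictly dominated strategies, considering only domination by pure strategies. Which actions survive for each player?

Remaining: P1:{A,C} P2:{P,Q}

P1 drop B (A beats it: P:7>2 Q:8>6 R:2>1 S:10>7 T:7>4)
P1 drop D (C beats it: P:9>0 Q:6>5 R:11>8 S:8>5 T:2>1)
P2 drop R (P beats it: A:8>7 C:10>0)
P2 drop S (P beats it: A:8>6 C:10>9)
P2 drop T (P beats it: A:8>4 C:10>6)
P1→{A,C} P2→{P,Q}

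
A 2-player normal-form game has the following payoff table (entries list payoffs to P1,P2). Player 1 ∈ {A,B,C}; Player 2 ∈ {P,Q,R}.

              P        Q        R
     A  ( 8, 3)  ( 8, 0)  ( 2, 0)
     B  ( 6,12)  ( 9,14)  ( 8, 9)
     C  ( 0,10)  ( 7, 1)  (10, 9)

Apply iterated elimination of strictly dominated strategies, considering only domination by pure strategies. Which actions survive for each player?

P2 drop R (P beats it: A:3>0 B:12>9 C:10>9)
P1 drop C (A beats it: P:8>0 Q:8>7)
P1→{A,B} P2→{P,Q}

IESDS → P1:{A,B} P2:{P,Q}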